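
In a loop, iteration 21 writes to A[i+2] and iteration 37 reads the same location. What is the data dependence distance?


Distance = read iteration - write iteration
= 37 - 21 = 16

16


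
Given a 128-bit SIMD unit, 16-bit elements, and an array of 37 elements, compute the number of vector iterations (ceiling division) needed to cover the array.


Width = 128 / 16 = 8 elements per vector op
Iterations = ceil(37 / 8) = 5

5


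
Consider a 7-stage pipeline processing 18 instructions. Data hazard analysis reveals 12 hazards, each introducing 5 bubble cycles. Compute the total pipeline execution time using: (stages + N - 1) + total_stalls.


Base cycles = 7 + 18 - 1 = 24
Total stalls = 12 * 5 = 60
Total = 24 + 60 = 84

84


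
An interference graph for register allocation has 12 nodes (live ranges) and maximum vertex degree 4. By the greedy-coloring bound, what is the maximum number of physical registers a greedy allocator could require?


Greedy coloring never needs more than (max_degree + 1) colors: when coloring a vertex, at most max_degree neighbors are already colored.
Upper bound = 4 + 1 = 5

5


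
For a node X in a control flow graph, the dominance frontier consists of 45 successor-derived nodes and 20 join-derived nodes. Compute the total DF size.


DF(X) = direct successor contributions + join point contributions
= 45 + 20 = 65

65


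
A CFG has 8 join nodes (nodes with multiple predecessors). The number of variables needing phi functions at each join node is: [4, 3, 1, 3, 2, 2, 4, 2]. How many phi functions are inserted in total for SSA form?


Total phi functions = sum of phi functions at each join node
= 4 + 3 + 1 + 3 + 2 + 2 + 4 + 2 = 21

21


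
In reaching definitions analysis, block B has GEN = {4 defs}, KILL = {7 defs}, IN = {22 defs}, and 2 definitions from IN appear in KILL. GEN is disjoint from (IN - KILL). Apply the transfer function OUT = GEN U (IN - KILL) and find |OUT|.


IN - KILL: 22 - 2 = 20 surviving definitions
OUT = GEN + surviving = 4 + 20 = 24

24


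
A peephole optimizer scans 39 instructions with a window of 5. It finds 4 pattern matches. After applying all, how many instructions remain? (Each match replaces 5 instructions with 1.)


Each match removes 4 instructions.
Total removed = 4 * 4 = 16
Remaining = 39 - 16 = 23

23


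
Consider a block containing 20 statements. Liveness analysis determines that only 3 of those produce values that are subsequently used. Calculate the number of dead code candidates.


Dead code = total statements - live definitions
= 20 - 3 = 17

17


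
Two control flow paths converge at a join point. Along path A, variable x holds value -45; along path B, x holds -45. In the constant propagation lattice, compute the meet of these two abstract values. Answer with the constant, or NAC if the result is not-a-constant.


Meet operation: if both paths give the same constant, result is that constant; if they differ, result is NAC (not-a-constant).
Path A: -45, Path B: -45 -> equal
Result: constant -> -45

-45


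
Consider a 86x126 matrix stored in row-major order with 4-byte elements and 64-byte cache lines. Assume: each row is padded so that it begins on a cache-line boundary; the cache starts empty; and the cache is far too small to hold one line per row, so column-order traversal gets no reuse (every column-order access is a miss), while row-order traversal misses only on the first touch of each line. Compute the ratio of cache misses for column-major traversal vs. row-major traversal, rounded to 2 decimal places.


Each row occupies 126 * 4 = 504 bytes and starts on a line boundary, so it spans ceil(504 / 64) = 8 cache lines.
Row-major traversal misses (one per line touched): 86 * ceil(126 * 4 / 64) = 688
Column-major traversal misses (no reuse, every access misses): 86 * 126 = 10836
Ratio = 10836 / 688 = 15.75

15.75


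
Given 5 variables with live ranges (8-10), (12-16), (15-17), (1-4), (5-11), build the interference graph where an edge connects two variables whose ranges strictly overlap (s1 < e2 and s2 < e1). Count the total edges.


Check all pairs for overlapping intervals.
Two intervals (s1,e1) and (s2,e2) overlap if s1 < e2 and s2 < e1.
v0 (8-10) vs v1..v4: overlaps v4 -> 1
v1 (12-16) vs v2..v4: overlaps v2 -> 1
v2 (15-17) vs v3..v4: overlaps none -> 0
v3 (1-4) vs v4: overlaps none -> 0
Total overlapping pairs = 1 + 1 + 0 + 0 = 2

2


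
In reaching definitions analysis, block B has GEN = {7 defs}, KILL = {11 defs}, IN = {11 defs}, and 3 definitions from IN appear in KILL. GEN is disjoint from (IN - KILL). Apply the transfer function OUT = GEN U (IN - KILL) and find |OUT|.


IN - KILL: 11 - 3 = 8 surviving definitions
OUT = GEN + surviving = 7 + 8 = 15

15


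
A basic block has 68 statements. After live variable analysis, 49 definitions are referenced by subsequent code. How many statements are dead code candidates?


Dead code = total statements - live definitions
= 68 - 49 = 19

19


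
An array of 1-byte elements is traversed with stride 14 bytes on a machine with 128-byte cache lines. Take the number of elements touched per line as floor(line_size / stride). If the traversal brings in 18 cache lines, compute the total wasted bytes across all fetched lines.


Elements per line = floor(128 / 14) = 9
Bytes used per line = 9 * 1 = 9
Wasted per line = 128 - 9 = 119
Total wasted = 119 * 18 = 2142

2142


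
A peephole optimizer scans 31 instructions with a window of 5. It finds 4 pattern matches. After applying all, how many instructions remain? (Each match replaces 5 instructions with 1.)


Each match removes 4 instructions.
Total removed = 4 * 4 = 16
Remaining = 31 - 16 = 15

15


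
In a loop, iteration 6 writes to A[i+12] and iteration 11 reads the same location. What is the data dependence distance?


Distance = read iteration - write iteration
= 11 - 6 = 5

5


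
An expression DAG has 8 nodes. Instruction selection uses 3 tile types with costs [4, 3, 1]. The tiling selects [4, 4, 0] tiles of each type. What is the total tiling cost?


Total cost = sum(count_i * cost_i)
= 4*4 + 4*3 + 0*1
= 28

28


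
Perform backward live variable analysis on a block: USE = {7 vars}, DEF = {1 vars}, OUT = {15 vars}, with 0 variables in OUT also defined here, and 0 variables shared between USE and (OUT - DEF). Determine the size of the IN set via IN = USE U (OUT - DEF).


OUT - DEF: 15 - 0 = 15
|IN| = |USE| + |OUT - DEF| - |USE ∩ (OUT - DEF)| = 7 + 15 - 0 = 22

22


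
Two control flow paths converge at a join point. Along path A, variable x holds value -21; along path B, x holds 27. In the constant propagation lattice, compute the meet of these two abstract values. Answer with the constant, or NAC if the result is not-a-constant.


Meet operation: if both paths give the same constant, result is that constant; if they differ, result is NAC (not-a-constant).
Path A: -21, Path B: 27 -> differ
Result: not-a-constant -> NAC

NAC


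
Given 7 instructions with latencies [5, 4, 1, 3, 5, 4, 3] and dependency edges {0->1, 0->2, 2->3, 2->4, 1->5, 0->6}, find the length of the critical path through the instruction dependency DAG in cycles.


Compute longest path through dependency graph: dist(Ik) = max over predecessors of dist + latency(Ik).
dist(I0) = latency 5 = 5
dist(I1) = dist(I0) + 4 = 5 + 4 = 9
dist(I2) = dist(I0) + 1 = 5 + 1 = 6
dist(I3) = dist(I2) + 3 = 6 + 3 = 9
dist(I4) = dist(I2) + 5 = 6 + 5 = 11
dist(I5) = dist(I1) + 4 = 9 + 4 = 13
dist(I6) = dist(I0) + 3 = 5 + 3 = 8
Critical path = max dist = 13

13


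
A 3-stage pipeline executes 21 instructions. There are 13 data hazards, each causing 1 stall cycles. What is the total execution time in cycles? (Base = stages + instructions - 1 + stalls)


Base cycles = 3 + 21 - 1 = 23
Total stalls = 13 * 1 = 13
Total = 23 + 13 = 36

36


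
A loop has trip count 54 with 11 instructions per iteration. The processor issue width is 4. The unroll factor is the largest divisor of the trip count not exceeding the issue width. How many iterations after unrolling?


Largest divisor of 54 <= 4 is 3
New iterations = 54 / 3 = 18

18


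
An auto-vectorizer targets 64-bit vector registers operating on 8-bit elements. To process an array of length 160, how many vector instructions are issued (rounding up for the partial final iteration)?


Width = 64 / 8 = 8 elements per vector op
Iterations = ceil(160 / 8) = 20

20


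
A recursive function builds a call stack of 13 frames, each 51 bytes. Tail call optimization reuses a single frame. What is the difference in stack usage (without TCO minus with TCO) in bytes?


Without TCO: 13 * 51 = 663 bytes
With TCO: reuse 1 frame = 51 bytes
Savings = 663 - 51 = 612

612


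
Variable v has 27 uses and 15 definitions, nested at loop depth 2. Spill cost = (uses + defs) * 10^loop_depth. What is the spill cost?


uses + defs = 27 + 15 = 42
10^2 = 100
Spill cost = 42 * 100 = 4200

4200


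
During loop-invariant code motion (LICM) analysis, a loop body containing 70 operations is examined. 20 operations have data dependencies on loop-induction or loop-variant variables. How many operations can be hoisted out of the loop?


Invariant candidates = total - loop-dependent
= 70 - 20 = 50

50


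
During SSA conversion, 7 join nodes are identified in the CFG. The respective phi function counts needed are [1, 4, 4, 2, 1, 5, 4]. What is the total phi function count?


Total phi functions = sum of phi functions at each join node
= 1 + 4 + 4 + 2 + 1 + 5 + 4 = 21

21


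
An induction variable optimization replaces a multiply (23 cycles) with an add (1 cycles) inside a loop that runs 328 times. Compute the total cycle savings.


Per-iteration saving = 23 - 1 = 22
Total saved = 328 * 22 = 7216

7216


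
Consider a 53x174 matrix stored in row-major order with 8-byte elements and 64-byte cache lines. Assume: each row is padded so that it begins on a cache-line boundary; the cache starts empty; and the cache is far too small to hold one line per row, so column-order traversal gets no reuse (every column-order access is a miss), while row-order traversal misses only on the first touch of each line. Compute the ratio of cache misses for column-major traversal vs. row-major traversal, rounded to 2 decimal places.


Each row occupies 174 * 8 = 1392 bytes and starts on a line boundary, so it spans ceil(1392 / 64) = 22 cache lines.
Row-major traversal misses (one per line touched): 53 * ceil(174 * 8 / 64) = 1166
Column-major traversal misses (no reuse, every access misses): 53 * 174 = 9222
Ratio = 9222 / 1166 = 7.91

7.91


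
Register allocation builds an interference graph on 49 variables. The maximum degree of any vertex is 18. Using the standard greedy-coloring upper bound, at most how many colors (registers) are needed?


Greedy coloring never needs more than (max_degree + 1) colors: when coloring a vertex, at most max_degree neighbors are already colored.
Upper bound = 18 + 1 = 19

19


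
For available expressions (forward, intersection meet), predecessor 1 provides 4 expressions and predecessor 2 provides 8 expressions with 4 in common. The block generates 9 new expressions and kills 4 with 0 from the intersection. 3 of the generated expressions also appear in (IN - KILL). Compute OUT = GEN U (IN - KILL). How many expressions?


IN = intersection of predecessors = 4
IN - KILL = 4 - 0 = 4
|OUT| = |GEN| + |IN - KILL| - |GEN ∩ (IN - KILL)| = 9 + 4 - 3 = 10

10


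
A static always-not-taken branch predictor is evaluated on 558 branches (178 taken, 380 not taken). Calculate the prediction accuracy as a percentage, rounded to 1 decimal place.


Predictor: always-not-taken
Correct predictions = 380
Accuracy = 380 / 558 * 100 = 68.1%

68.1


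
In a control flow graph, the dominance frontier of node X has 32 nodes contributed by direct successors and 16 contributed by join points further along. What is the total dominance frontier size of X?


DF(X) = direct successor contributions + join point contributions
= 32 + 16 = 48

48


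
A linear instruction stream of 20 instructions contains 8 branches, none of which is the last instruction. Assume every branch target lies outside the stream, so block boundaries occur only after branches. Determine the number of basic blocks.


With no in-sequence branch targets, the leaders are the first instruction plus the instruction after each branch.
Number of basic blocks = branches + 1
= 8 + 1 = 9

9


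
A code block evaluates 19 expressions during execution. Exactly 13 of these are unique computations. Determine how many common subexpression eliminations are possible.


CSE count = total expressions - unique expressions
= 19 - 13 = 6

6


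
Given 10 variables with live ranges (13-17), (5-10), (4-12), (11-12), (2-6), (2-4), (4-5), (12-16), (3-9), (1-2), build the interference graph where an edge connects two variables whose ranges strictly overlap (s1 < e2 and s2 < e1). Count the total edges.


Check all pairs for overlapping intervals.
Two intervals (s1,e1) and (s2,e2) overlap if s1 < e2 and s2 < e1.
v0 (13-17) vs v1..v9: overlaps v7 -> 1
v1 (5-10) vs v2..v9: overlaps v2, v4, v8 -> 3
v2 (4-12) vs v3..v9: overlaps v3, v4, v6, v8 -> 4
v3 (11-12) vs v4..v9: overlaps none -> 0
v4 (2-6) vs v5..v9: overlaps v5, v6, v8 -> 3
v5 (2-4) vs v6..v9: overlaps v8 -> 1
v6 (4-5) vs v7..v9: overlaps v8 -> 1
v7 (12-16) vs v8..v9: overlaps none -> 0
v8 (3-9) vs v9: overlaps none -> 0
Total overlapping pairs = 1 + 3 + 4 + 0 + 3 + 1 + 1 + 0 + 0 = 13

13


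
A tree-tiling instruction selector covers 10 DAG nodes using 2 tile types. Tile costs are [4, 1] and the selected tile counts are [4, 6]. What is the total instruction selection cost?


Total cost = sum(count_i * cost_i)
= 4*4 + 6*1
= 22

22


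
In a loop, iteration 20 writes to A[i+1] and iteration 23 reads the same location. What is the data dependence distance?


Distance = read iteration - write iteration
= 23 - 20 = 3

3


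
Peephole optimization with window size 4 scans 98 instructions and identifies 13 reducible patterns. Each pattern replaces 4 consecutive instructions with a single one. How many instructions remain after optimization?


Each match removes 3 instructions.
Total removed = 13 * 3 = 39
Remaining = 98 - 39 = 59

59


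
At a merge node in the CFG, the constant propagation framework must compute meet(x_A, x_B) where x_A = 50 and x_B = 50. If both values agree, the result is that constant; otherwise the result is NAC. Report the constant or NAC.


Meet operation: if both paths give the same constant, result is that constant; if they differ, result is NAC (not-a-constant).
Path A: 50, Path B: 50 -> equal
Result: constant -> 50

50


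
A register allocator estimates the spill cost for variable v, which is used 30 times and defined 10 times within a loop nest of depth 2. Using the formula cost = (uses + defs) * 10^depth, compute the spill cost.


uses + defs = 30 + 10 = 40
10^2 = 100
Spill cost = 40 * 100 = 4000

4000


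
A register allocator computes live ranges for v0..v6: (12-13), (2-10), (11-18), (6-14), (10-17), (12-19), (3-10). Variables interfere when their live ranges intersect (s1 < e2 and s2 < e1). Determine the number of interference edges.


Check all pairs for overlapping intervals.
Two intervals (s1,e1) and (s2,e2) overlap if s1 < e2 and s2 < e1.
v0 (12-13) vs v1..v6: overlaps v2, v3, v4, v5 -> 4
v1 (2-10) vs v2..v6: overlaps v3, v6 -> 2
v2 (11-18) vs v3..v6: overlaps v3, v4, v5 -> 3
v3 (6-14) vs v4..v6: overlaps v4, v5, v6 -> 3
v4 (10-17) vs v5..v6: overlaps v5 -> 1
v5 (12-19) vs v6: overlaps none -> 0
Total overlapping pairs = 4 + 2 + 3 + 3 + 1 + 0 = 13

13


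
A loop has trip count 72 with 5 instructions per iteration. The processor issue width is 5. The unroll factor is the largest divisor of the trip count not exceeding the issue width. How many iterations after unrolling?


Largest divisor of 72 <= 5 is 4
New iterations = 72 / 4 = 18

18


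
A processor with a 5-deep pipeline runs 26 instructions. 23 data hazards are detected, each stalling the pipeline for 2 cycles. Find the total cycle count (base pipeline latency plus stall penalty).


Base cycles = 5 + 26 - 1 = 30
Total stalls = 23 * 2 = 46
Total = 30 + 46 = 76

76


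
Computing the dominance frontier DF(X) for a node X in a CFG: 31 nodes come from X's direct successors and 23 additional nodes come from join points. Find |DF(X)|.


DF(X) = direct successor contributions + join point contributions
= 31 + 23 = 54

54


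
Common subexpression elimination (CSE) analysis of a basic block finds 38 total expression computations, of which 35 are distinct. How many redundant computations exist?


CSE count = total expressions - unique expressions
= 38 - 35 = 3

3


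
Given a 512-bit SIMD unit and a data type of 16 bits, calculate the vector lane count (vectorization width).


Width = SIMD bits / data type bits
= 512 / 16 = 32

32


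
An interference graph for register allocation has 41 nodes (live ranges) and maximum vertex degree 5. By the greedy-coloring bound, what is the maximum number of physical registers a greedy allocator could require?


Greedy coloring never needs more than (max_degree + 1) colors: when coloring a vertex, at most max_degree neighbors are already colored.
Upper bound = 5 + 1 = 6

6


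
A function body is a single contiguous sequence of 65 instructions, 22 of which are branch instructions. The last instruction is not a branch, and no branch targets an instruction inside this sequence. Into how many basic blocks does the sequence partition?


With no in-sequence branch targets, the leaders are the first instruction plus the instruction after each branch.
Number of basic blocks = branches + 1
= 22 + 1 = 23

23


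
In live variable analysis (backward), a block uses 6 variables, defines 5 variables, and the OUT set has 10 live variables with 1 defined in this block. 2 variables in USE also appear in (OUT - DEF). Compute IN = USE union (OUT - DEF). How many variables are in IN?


OUT - DEF: 10 - 1 = 9
|IN| = |USE| + |OUT - DEF| - |USE ∩ (OUT - DEF)| = 6 + 9 - 2 = 13

13


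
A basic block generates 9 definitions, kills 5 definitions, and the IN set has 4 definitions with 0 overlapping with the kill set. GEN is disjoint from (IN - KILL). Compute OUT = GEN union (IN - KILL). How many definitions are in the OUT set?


IN - KILL: 4 - 0 = 4 surviving definitions
OUT = GEN + surviving = 9 + 4 = 13

13


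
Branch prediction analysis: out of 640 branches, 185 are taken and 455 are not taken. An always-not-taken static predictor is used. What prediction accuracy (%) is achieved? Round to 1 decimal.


Predictor: always-not-taken
Correct predictions = 455
Accuracy = 455 / 640 * 100 = 71.1%

71.1


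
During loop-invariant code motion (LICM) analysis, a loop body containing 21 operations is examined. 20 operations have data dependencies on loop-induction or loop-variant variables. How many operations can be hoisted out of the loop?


Invariant candidates = total - loop-dependent
= 21 - 20 = 1

1


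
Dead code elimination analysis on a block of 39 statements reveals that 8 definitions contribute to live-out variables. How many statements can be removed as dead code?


Dead code = total statements - live definitions
= 39 - 8 = 31

31


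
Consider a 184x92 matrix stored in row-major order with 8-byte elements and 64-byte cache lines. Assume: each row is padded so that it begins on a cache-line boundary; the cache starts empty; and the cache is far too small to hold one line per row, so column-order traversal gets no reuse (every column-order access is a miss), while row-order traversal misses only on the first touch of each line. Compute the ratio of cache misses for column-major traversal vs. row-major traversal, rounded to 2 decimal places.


Each row occupies 92 * 8 = 736 bytes and starts on a line boundary, so it spans ceil(736 / 64) = 12 cache lines.
Row-major traversal misses (one per line touched): 184 * ceil(92 * 8 / 64) = 2208
Column-major traversal misses (no reuse, every access misses): 184 * 92 = 16928
Ratio = 16928 / 2208 = 7.67

7.67


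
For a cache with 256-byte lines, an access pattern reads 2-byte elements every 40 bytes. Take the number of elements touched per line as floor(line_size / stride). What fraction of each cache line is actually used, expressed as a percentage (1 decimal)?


Elements per cache line = floor(256 / 40) = 6
Bytes used = 6 * 2 = 12
Utilization = 12 / 256 * 100 = 4.7%

4.7


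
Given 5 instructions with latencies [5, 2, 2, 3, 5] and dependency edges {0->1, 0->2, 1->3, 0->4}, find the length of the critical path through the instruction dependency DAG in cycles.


Compute longest path through dependency graph: dist(Ik) = max over predecessors of dist + latency(Ik).
dist(I0) = latency 5 = 5
dist(I1) = dist(I0) + 2 = 5 + 2 = 7
dist(I2) = dist(I0) + 2 = 5 + 2 = 7
dist(I3) = dist(I1) + 3 = 7 + 3 = 10
dist(I4) = dist(I0) + 5 = 5 + 5 = 10
Critical path = max dist = 10

10


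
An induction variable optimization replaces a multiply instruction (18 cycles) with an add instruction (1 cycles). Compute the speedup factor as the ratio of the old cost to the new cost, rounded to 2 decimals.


Ratio = mult_cost / add_cost = 18 / 1 = 18.0

18.0


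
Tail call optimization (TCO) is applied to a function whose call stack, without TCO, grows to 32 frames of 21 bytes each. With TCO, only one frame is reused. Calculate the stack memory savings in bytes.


Without TCO: 32 * 21 = 672 bytes
With TCO: reuse 1 frame = 21 bytes
Savings = 672 - 21 = 651

651


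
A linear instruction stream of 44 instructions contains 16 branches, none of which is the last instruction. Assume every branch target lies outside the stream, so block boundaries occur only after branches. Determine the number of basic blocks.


With no in-sequence branch targets, the leaders are the first instruction plus the instruction after each branch.
Number of basic blocks = branches + 1
= 16 + 1 = 17

17


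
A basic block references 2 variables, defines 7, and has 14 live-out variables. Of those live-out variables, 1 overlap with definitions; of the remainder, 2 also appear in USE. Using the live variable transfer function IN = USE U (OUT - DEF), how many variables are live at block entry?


OUT - DEF: 14 - 1 = 13
|IN| = |USE| + |OUT - DEF| - |USE ∩ (OUT - DEF)| = 2 + 13 - 2 = 13

13


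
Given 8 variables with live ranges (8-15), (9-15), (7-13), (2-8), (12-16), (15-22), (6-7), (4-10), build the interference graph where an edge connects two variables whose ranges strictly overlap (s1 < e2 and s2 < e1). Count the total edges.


Check all pairs for overlapping intervals.
Two intervals (s1,e1) and (s2,e2) overlap if s1 < e2 and s2 < e1.
v0 (8-15) vs v1..v7: overlaps v1, v2, v4, v7 -> 4
v1 (9-15) vs v2..v7: overlaps v2, v4, v7 -> 3
v2 (7-13) vs v3..v7: overlaps v3, v4, v7 -> 3
v3 (2-8) vs v4..v7: overlaps v6, v7 -> 2
v4 (12-16) vs v5..v7: overlaps v5 -> 1
v5 (15-22) vs v6..v7: overlaps none -> 0
v6 (6-7) vs v7: overlaps v7 -> 1
Total overlapping pairs = 4 + 3 + 3 + 2 + 1 + 0 + 1 = 14

14


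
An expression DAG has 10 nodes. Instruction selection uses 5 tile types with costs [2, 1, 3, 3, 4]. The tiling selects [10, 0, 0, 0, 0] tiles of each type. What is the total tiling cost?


Total cost = sum(count_i * cost_i)
= 10*2 + 0*1 + 0*3 + 0*3 + 0*4
= 20

20


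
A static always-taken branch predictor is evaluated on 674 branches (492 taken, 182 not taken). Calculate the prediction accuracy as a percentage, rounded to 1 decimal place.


Predictor: always-taken
Correct predictions = 492
Accuracy = 492 / 674 * 100 = 73.0%

73.0


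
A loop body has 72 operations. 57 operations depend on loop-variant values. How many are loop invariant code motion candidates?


Invariant candidates = total - loop-dependent
= 72 - 57 = 15

15


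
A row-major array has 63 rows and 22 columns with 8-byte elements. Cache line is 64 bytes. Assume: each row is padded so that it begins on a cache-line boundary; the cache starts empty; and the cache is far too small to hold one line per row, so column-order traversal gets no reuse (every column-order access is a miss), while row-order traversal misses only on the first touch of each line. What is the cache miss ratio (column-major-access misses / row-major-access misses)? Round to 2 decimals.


Each row occupies 22 * 8 = 176 bytes and starts on a line boundary, so it spans ceil(176 / 64) = 3 cache lines.
Row-major traversal misses (one per line touched): 63 * ceil(22 * 8 / 64) = 189
Column-major traversal misses (no reuse, every access misses): 63 * 22 = 1386
Ratio = 1386 / 189 = 7.33

7.33


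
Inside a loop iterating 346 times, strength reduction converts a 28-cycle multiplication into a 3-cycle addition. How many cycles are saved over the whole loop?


Per-iteration saving = 28 - 3 = 25
Total saved = 346 * 25 = 8650

8650


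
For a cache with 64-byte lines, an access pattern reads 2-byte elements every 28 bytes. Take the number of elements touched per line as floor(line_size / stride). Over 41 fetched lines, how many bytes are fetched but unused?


Elements per line = floor(64 / 28) = 2
Bytes used per line = 2 * 2 = 4
Wasted per line = 64 - 4 = 60
Total wasted = 60 * 41 = 2460

2460


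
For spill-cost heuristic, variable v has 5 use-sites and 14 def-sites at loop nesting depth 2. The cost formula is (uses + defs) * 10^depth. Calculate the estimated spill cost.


uses + defs = 5 + 14 = 19
10^2 = 100
Spill cost = 19 * 100 = 1900

1900


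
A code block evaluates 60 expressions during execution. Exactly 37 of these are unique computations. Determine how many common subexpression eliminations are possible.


CSE count = total expressions - unique expressions
= 60 - 37 = 23

23


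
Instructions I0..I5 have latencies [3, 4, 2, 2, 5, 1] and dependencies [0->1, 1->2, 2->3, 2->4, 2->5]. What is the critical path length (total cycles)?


Compute longest path through dependency graph: dist(Ik) = max over predecessors of dist + latency(Ik).
dist(I0) = latency 3 = 3
dist(I1) = dist(I0) + 4 = 3 + 4 = 7
dist(I2) = dist(I1) + 2 = 7 + 2 = 9
dist(I3) = dist(I2) + 2 = 9 + 2 = 11
dist(I4) = dist(I2) + 5 = 9 + 5 = 14
dist(I5) = dist(I2) + 1 = 9 + 1 = 10
Critical path = max dist = 14

14


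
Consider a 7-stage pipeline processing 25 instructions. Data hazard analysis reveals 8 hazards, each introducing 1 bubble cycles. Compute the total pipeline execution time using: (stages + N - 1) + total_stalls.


Base cycles = 7 + 25 - 1 = 31
Total stalls = 8 * 1 = 8
Total = 31 + 8 = 39

39


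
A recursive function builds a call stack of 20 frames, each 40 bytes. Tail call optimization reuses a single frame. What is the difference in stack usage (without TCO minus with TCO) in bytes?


Without TCO: 20 * 40 = 800 bytes
With TCO: reuse 1 frame = 40 bytes
Savings = 800 - 40 = 760

760


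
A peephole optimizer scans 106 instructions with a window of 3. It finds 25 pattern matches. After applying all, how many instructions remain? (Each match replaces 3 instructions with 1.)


Each match removes 2 instructions.
Total removed = 25 * 2 = 50
Remaining = 106 - 50 = 56

56


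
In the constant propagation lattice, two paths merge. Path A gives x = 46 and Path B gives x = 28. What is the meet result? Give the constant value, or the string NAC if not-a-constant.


Meet operation: if both paths give the same constant, result is that constant; if they differ, result is NAC (not-a-constant).
Path A: 46, Path B: 28 -> differ
Result: not-a-constant -> NAC

NAC


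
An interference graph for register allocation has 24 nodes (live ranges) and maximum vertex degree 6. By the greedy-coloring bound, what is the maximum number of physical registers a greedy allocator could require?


Greedy coloring never needs more than (max_degree + 1) colors: when coloring a vertex, at most max_degree neighbors are already colored.
Upper bound = 6 + 1 = 7

7


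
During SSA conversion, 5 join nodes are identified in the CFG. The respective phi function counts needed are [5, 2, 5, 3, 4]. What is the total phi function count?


Total phi functions = sum of phi functions at each join node
= 5 + 2 + 5 + 3 + 4 = 19

19


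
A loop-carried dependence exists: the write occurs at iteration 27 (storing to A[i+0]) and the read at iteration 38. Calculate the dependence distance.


Distance = read iteration - write iteration
= 38 - 27 = 11

11


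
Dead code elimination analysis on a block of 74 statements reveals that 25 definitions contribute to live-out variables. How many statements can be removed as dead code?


Dead code = total statements - live definitions
= 74 - 25 = 49

49


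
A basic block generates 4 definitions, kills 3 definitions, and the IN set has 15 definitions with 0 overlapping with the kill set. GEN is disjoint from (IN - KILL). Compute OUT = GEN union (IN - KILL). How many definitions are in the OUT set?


IN - KILL: 15 - 0 = 15 surviving definitions
OUT = GEN + surviving = 4 + 15 = 19

19


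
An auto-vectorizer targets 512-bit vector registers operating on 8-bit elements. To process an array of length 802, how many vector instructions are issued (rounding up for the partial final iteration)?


Width = 512 / 8 = 64 elements per vector op
Iterations = ceil(802 / 64) = 13

13


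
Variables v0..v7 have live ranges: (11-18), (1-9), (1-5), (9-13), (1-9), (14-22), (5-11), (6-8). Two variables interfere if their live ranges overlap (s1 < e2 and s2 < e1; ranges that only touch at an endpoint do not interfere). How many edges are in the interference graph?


Check all pairs for overlapping intervals.
Two intervals (s1,e1) and (s2,e2) overlap if s1 < e2 and s2 < e1.
v0 (11-18) vs v1..v7: overlaps v3, v5 -> 2
v1 (1-9) vs v2..v7: overlaps v2, v4, v6, v7 -> 4
v2 (1-5) vs v3..v7: overlaps v4 -> 1
v3 (9-13) vs v4..v7: overlaps v6 -> 1
v4 (1-9) vs v5..v7: overlaps v6, v7 -> 2
v5 (14-22) vs v6..v7: overlaps none -> 0
v6 (5-11) vs v7: overlaps v7 -> 1
Total overlapping pairs = 2 + 4 + 1 + 1 + 2 + 0 + 1 = 11

11


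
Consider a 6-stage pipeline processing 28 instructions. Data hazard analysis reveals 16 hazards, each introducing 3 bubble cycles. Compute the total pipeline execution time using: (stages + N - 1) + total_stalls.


Base cycles = 6 + 28 - 1 = 33
Total stalls = 16 * 3 = 48
Total = 33 + 48 = 81

81


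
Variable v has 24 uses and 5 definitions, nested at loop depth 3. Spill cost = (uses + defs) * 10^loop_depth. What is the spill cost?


uses + defs = 24 + 5 = 29
10^3 = 1000
Spill cost = 29 * 1000 = 29000

29000


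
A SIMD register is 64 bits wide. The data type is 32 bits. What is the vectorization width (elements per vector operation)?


Width = SIMD bits / data type bits
= 64 / 32 = 2

2


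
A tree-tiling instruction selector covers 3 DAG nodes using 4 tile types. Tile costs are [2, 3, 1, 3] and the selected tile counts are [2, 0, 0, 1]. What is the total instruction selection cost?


Total cost = sum(count_i * cost_i)
= 2*2 + 0*3 + 0*1 + 1*3
= 7

7


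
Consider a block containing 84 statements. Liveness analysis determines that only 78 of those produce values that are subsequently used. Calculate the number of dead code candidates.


Dead code = total statements - live definitions
= 84 - 78 = 6

6


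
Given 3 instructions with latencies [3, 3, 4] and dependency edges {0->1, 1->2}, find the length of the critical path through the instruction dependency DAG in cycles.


Compute longest path through dependency graph: dist(Ik) = max over predecessors of dist + latency(Ik).
dist(I0) = latency 3 = 3
dist(I1) = dist(I0) + 3 = 3 + 3 = 6
dist(I2) = dist(I1) + 4 = 6 + 4 = 10
Critical path = max dist = 10

10


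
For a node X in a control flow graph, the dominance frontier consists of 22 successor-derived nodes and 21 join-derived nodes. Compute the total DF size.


DF(X) = direct successor contributions + join point contributions
= 22 + 21 = 43

43


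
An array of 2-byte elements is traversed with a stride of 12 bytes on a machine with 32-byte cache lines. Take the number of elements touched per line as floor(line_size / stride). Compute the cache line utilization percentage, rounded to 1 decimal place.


Elements per cache line = floor(32 / 12) = 2
Bytes used = 2 * 2 = 4
Utilization = 4 / 32 * 100 = 12.5%

12.5


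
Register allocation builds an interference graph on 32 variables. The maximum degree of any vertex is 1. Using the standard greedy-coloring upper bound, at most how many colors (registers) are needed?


Greedy coloring never needs more than (max_degree + 1) colors: when coloring a vertex, at most max_degree neighbors are already colored.
Upper bound = 1 + 1 = 2

2


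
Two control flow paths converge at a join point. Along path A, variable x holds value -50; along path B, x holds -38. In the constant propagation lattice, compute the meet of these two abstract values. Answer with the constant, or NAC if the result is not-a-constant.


Meet operation: if both paths give the same constant, result is that constant; if they differ, result is NAC (not-a-constant).
Path A: -50, Path B: -38 -> differ
Result: not-a-constant -> NAC

NAC


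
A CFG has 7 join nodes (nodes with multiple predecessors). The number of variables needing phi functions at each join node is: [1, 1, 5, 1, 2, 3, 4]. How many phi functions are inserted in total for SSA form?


Total phi functions = sum of phi functions at each join node
= 1 + 1 + 5 + 1 + 2 + 3 + 4 = 17

17


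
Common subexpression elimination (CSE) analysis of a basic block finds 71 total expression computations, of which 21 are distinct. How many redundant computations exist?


CSE count = total expressions - unique expressions
= 71 - 21 = 50

50


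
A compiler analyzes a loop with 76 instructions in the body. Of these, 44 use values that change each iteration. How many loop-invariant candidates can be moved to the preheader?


Invariant candidates = total - loop-dependent
= 76 - 44 = 32

32


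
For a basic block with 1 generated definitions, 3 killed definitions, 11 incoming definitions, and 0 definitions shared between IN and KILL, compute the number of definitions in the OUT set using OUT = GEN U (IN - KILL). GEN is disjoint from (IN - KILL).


IN - KILL: 11 - 0 = 11 surviving definitions
OUT = GEN + surviving = 1 + 11 = 12

12


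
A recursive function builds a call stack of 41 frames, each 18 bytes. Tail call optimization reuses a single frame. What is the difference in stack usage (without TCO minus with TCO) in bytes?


Without TCO: 41 * 18 = 738 bytes
With TCO: reuse 1 frame = 18 bytes
Savings = 738 - 18 = 720

720


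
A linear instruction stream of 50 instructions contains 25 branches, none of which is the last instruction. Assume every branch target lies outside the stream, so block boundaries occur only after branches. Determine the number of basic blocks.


With no in-sequence branch targets, the leaders are the first instruction plus the instruction after each branch.
Number of basic blocks = branches + 1
= 25 + 1 = 26

26


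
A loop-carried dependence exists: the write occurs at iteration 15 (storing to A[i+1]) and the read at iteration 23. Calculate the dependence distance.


Distance = read iteration - write iteration
= 23 - 15 = 8

8


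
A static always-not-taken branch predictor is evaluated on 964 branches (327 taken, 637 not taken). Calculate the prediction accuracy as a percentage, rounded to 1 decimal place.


Predictor: always-not-taken
Correct predictions = 637
Accuracy = 637 / 964 * 100 = 66.1%

66.1


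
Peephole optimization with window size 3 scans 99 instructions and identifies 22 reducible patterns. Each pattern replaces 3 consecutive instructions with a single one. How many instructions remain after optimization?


Each match removes 2 instructions.
Total removed = 22 * 2 = 44
Remaining = 99 - 44 = 55

55


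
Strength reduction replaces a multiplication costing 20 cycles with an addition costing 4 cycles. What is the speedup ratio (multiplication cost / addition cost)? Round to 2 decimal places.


Ratio = mult_cost / add_cost = 20 / 4 = 5.0

5.0


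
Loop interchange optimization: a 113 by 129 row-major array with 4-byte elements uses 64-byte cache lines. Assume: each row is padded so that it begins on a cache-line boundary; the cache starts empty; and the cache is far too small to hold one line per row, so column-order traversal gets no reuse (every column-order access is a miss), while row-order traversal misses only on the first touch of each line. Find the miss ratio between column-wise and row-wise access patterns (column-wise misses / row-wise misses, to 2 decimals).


Each row occupies 129 * 4 = 516 bytes and starts on a line boundary, so it spans ceil(516 / 64) = 9 cache lines.
Row-major traversal misses (one per line touched): 113 * ceil(129 * 4 / 64) = 1017
Column-major traversal misses (no reuse, every access misses): 113 * 129 = 14577
Ratio = 14577 / 1017 = 14.33

14.33


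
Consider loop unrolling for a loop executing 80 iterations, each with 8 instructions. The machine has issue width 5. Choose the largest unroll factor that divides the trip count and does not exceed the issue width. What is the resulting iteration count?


Largest divisor of 80 <= 5 is 5
New iterations = 80 / 5 = 16

16


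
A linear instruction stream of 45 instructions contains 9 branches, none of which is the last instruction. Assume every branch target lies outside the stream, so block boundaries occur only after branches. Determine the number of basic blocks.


With no in-sequence branch targets, the leaders are the first instruction plus the instruction after each branch.
Number of basic blocks = branches + 1
= 9 + 1 = 10

10


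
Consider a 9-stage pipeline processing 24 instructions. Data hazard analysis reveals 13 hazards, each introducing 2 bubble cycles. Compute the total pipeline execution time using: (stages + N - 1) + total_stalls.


Base cycles = 9 + 24 - 1 = 32
Total stalls = 13 * 2 = 26
Total = 32 + 26 = 58

58


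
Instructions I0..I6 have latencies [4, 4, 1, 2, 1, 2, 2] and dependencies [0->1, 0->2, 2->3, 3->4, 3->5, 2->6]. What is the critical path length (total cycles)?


Compute longest path through dependency graph: dist(Ik) = max over predecessors of dist + latency(Ik).
dist(I0) = latency 4 = 4
dist(I1) = dist(I0) + 4 = 4 + 4 = 8
dist(I2) = dist(I0) + 1 = 4 + 1 = 5
dist(I3) = dist(I2) + 2 = 5 + 2 = 7
dist(I4) = dist(I3) + 1 = 7 + 1 = 8
dist(I5) = dist(I3) + 2 = 7 + 2 = 9
dist(I6) = dist(I2) + 2 = 5 + 2 = 7
Critical path = max dist = 9

9


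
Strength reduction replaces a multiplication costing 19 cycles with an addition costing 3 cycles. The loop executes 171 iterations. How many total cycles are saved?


Per-iteration saving = 19 - 3 = 16
Total saved = 171 * 16 = 2736

2736


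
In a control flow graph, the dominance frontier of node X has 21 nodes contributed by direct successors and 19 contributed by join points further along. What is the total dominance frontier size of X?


DF(X) = direct successor contributions + join point contributions
= 21 + 19 = 40

40


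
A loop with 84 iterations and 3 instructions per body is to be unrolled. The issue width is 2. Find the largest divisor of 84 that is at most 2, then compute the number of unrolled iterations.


Largest divisor of 84 <= 2 is 2
New iterations = 84 / 2 = 42

42


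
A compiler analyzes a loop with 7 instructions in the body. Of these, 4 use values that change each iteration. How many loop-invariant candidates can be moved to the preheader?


Invariant candidates = total - loop-dependent
= 7 - 4 = 3

3


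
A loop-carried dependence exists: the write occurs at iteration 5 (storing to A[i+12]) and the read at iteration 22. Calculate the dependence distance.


Distance = read iteration - write iteration
= 22 - 5 = 17

17
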